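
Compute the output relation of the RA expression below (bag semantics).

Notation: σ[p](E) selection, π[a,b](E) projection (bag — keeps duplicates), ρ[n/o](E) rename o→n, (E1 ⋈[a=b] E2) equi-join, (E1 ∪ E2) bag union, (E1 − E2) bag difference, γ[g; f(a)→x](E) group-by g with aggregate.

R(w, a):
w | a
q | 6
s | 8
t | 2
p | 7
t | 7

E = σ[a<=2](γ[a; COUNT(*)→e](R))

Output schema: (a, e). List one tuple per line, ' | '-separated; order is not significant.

Row counts bottom-up:
  R → 5
  γ[a; COUNT(*)→e](R) → 4
  σ[a<=2](γ[a; COUNT(*)→e](R)) → 1

== RESULT ==
a | e
2 | 1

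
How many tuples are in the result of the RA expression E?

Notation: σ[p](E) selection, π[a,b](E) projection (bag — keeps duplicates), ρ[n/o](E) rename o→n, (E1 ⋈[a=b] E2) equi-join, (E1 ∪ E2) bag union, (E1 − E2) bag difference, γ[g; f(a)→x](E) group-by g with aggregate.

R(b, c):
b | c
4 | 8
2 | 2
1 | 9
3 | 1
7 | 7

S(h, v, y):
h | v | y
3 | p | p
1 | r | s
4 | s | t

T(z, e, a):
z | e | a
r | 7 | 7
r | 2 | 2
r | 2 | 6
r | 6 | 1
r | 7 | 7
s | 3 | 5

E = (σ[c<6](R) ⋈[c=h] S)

Stepwise |·|:
  R → 5
  σ[c<6](R) → 2
  S → 3
  (σ[c<6](R) ⋈[c=h] S) → 1

|E| = 1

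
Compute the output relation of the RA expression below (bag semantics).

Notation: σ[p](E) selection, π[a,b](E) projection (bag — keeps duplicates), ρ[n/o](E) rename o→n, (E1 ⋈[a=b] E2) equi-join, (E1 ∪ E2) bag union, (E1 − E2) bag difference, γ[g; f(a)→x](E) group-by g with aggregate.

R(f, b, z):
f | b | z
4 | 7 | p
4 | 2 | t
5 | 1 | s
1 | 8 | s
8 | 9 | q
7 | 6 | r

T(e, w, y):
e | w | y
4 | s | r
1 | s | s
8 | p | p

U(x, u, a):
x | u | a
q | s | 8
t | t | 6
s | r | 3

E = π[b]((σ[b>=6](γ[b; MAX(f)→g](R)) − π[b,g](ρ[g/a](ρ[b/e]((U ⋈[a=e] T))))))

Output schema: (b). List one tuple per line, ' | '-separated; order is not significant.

Subexpression sizes:
  R → 6
  γ[b; MAX(f)→g](R) → 6
  σ[b>=6](γ[b; MAX(f)→g](R)) → 4
  U → 3
  T → 3
  (U ⋈[a=e] T) → 1
  ρ[b/e]((U ⋈[a=e] T)) → 1
  ρ[g/a](ρ[b/e]((U ⋈[a=e] T))) → 1
  π[b,g](ρ[g/a](ρ[b/e]((U ⋈[a=e] T)))) → 1
  (σ[b>=6](γ[b; MAX(f)→g](R)) − π[b,g](ρ[g/a](ρ[b/e]((U ⋈[a=e] T))))) → 4
  π[b]((σ[b>=6](γ[b; MAX(f)→g](R)) − π[b,g](ρ[g/a](ρ[b/e]((U ⋈[a=e] T)))))) → 4

== RESULT ==
b
6
7
8
9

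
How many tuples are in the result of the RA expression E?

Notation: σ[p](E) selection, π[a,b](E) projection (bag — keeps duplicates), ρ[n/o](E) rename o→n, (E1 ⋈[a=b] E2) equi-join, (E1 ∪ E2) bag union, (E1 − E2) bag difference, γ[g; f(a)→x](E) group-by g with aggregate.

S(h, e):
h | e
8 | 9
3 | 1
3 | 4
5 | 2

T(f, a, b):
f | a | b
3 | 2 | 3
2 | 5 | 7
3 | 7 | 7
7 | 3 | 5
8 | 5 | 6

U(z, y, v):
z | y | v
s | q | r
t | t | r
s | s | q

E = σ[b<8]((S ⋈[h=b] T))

Stepwise |·|:
  S → 4
  T → 5
  (S ⋈[h=b] T) → 3
  σ[b<8]((S ⋈[h=b] T)) → 3

|E| = 3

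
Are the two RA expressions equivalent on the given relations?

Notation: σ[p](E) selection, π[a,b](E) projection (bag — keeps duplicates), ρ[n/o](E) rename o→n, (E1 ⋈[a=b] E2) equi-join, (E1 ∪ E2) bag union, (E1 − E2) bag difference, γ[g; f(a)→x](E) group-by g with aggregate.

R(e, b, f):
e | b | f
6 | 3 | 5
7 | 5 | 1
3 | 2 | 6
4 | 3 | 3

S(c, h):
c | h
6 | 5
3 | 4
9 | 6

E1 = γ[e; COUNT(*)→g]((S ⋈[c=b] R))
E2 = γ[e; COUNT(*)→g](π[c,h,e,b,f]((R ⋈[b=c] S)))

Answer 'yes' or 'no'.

E1 row counts bottom-up:
  S → 3
  R → 4
  (S ⋈[c=b] R) → 2
  γ[e; COUNT(*)→g]((S ⋈[c=b] R)) → 2
E2 row counts bottom-up:
  R → 4
  S → 3
  (R ⋈[b=c] S) → 2
  π[c,h,e,b,f]((R ⋈[b=c] S)) → 2
  γ[e; COUNT(*)→g](π[c,h,e,b,f]((R ⋈[b=c] S))) → 2

E1 and E2 produce the same multiset:
e | g
4 | 1
6 | 1

yes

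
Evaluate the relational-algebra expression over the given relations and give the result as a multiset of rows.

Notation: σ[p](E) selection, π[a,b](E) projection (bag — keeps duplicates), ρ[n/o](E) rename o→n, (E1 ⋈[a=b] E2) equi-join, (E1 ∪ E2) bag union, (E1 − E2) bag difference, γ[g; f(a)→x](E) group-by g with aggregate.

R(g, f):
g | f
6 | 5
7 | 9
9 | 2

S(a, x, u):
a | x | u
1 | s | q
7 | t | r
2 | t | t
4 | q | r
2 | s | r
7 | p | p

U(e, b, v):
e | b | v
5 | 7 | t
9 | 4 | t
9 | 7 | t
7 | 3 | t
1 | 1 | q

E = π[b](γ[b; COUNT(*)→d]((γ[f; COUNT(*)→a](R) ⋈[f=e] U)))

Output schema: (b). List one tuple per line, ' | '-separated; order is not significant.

Stepwise |·|:
  R → 3
  γ[f; COUNT(*)→a](R) → 3
  U → 5
  (γ[f; COUNT(*)→a](R) ⋈[f=e] U) → 3
  γ[b; COUNT(*)→d]((γ[f; COUNT(*)→a](R) ⋈[f=e] U)) → 2
  π[b](γ[b; COUNT(*)→d]((γ[f; COUNT(*)→a](R) ⋈[f=e] U))) → 2

== RESULT ==
b
4
7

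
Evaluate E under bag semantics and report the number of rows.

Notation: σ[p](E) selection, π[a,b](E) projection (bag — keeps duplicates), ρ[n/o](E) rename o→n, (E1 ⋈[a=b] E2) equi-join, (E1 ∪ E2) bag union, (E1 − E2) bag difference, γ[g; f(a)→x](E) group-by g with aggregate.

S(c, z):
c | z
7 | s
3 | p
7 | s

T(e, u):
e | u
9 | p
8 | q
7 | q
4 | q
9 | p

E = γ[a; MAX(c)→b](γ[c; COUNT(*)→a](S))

Per-node cardinality:
  S → 3
  γ[c; COUNT(*)→a](S) → 2
  γ[a; MAX(c)→b](γ[c; COUNT(*)→a](S)) → 2

|E| = 2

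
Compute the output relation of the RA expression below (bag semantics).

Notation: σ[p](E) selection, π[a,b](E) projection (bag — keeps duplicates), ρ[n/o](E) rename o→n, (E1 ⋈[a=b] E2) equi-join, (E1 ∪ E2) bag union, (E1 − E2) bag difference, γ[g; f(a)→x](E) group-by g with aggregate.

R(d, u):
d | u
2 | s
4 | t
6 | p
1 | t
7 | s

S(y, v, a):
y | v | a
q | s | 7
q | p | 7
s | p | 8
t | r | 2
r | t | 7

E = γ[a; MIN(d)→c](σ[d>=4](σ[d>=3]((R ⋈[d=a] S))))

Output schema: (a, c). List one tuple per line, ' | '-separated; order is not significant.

Stepwise |·|:
  R → 5
  S → 5
  (R ⋈[d=a] S) → 4
  σ[d>=3]((R ⋈[d=a] S)) → 3
  σ[d>=4](σ[d>=3]((R ⋈[d=a] S))) → 3
  γ[a; MIN(d)→c](σ[d>=4](σ[d>=3]((R ⋈[d=a] S)))) → 1

== RESULT ==
a | c
7 | 7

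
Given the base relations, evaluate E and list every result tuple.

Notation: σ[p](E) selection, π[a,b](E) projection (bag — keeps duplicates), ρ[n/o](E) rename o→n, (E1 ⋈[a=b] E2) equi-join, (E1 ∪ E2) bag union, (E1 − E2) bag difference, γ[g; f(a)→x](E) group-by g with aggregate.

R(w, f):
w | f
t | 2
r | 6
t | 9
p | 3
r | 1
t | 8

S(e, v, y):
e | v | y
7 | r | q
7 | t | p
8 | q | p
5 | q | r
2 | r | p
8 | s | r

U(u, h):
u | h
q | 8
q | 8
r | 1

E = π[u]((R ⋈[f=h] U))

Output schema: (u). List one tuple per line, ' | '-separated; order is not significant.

Subexpression sizes:
  R → 6
  U → 3
  (R ⋈[f=h] U) → 3
  π[u]((R ⋈[f=h] U)) → 3

== RESULT ==
u
q
q
r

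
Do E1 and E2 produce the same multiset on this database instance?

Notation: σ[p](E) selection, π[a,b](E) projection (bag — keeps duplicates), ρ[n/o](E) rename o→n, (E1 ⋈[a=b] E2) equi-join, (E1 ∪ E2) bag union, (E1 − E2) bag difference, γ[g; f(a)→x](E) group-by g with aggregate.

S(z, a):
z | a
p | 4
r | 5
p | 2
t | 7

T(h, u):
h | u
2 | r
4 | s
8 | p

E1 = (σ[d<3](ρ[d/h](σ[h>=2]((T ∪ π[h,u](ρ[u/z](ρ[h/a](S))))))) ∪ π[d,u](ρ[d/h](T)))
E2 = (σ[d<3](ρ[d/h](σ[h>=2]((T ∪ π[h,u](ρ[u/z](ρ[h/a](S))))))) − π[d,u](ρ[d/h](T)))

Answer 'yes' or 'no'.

E1 subexpression sizes:
  T → 3
  S → 4
  ρ[h/a](S) → 4
  ρ[u/z](ρ[h/a](S)) → 4
  π[h,u](ρ[u/z](ρ[h/a](S))) → 4
  (T ∪ π[h,u](ρ[u/z](ρ[h/a](S)))) → 7
  σ[h>=2]((T ∪ π[h,u](ρ[u/z](ρ[h/a](S))))) → 7
  ρ[d/h](σ[h>=2]((T ∪ π[h,u](ρ[u/z](ρ[h/a](S)))))) → 7
  σ[d<3](ρ[d/h](σ[h>=2]((T ∪ π[h,u](ρ[u/z](ρ[h/a](S))))))) → 2
  T → 3
  ρ[d/h](T) → 3
  π[d,u](ρ[d/h](T)) → 3
  (σ[d<3](ρ[d/h](σ[h>=2]((T ∪ π[h,u](ρ[u/z](ρ[h/a](S))))))) ∪ π[d,u](ρ[d/h](T))) → 5
E2 subexpression sizes:
  T → 3
  S → 4
  ρ[h/a](S) → 4
  ρ[u/z](ρ[h/a](S)) → 4
  π[h,u](ρ[u/z](ρ[h/a](S))) → 4
  (T ∪ π[h,u](ρ[u/z](ρ[h/a](S)))) → 7
  σ[h>=2]((T ∪ π[h,u](ρ[u/z](ρ[h/a](S))))) → 7
  ρ[d/h](σ[h>=2]((T ∪ π[h,u](ρ[u/z](ρ[h/a](S)))))) → 7
  σ[d<3](ρ[d/h](σ[h>=2]((T ∪ π[h,u](ρ[u/z](ρ[h/a](S))))))) → 2
  T → 3
  ρ[d/h](T) → 3
  π[d,u](ρ[d/h](T)) → 3
  (σ[d<3](ρ[d/h](σ[h>=2]((T ∪ π[h,u](ρ[u/z](ρ[h/a](S))))))) − π[d,u](ρ[d/h](T))) → 1

E1 result:
d | u
2 | p
2 | r
2 | r
4 | s
8 | p
E2 result:
d | u
2 | p
Witness: (4, 's') appears 1× in E1 but 0× in E2.

no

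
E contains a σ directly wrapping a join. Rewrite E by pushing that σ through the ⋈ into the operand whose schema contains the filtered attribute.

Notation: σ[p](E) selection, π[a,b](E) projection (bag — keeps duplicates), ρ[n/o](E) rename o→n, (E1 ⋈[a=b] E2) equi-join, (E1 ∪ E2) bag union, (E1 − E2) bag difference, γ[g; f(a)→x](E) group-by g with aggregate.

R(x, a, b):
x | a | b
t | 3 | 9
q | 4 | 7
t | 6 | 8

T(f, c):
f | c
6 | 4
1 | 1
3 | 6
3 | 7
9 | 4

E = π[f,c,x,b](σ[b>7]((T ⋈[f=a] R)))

σ filters on b, owned by the right side.
E' = π[f,c,x,b]((T ⋈[f=a] σ[b>7](R)))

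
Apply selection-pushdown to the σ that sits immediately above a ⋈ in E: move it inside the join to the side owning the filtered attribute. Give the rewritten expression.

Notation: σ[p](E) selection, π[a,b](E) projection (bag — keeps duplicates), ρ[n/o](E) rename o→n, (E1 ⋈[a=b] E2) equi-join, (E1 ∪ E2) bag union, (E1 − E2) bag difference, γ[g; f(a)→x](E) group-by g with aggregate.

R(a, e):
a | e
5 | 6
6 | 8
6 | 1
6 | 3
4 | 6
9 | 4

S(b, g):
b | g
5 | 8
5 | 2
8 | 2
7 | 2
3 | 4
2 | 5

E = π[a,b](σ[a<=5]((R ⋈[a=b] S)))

σ filters on a, owned by the left side.
E' = π[a,b]((σ[a<=5](R) ⋈[a=b] S))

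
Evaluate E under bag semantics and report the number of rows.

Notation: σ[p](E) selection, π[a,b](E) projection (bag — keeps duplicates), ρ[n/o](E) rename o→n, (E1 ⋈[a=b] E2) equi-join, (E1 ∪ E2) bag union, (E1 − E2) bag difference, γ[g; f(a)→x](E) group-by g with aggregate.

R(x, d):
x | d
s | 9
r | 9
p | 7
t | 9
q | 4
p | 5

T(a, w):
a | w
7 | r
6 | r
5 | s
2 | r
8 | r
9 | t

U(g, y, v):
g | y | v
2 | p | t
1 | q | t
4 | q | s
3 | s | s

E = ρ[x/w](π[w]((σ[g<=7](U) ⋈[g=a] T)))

Subexpression sizes:
  U → 4
  σ[g<=7](U) → 4
  T → 6
  (σ[g<=7](U) ⋈[g=a] T) → 1
  π[w]((σ[g<=7](U) ⋈[g=a] T)) → 1
  ρ[x/w](π[w]((σ[g<=7](U) ⋈[g=a] T))) → 1

|E| = 1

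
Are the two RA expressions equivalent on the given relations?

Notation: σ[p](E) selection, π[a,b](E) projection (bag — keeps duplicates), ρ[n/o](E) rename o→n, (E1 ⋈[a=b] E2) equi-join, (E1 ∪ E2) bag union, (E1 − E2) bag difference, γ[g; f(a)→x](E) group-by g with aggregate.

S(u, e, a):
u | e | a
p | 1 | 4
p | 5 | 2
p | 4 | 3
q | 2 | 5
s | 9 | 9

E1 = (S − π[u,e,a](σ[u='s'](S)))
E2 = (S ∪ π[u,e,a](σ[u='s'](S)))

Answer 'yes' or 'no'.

E1 subexpression sizes:
  S → 5
  S → 5
  σ[u='s'](S) → 1
  π[u,e,a](σ[u='s'](S)) → 1
  (S − π[u,e,a](σ[u='s'](S))) → 4
E2 subexpression sizes:
  S → 5
  S → 5
  σ[u='s'](S) → 1
  π[u,e,a](σ[u='s'](S)) → 1
  (S ∪ π[u,e,a](σ[u='s'](S))) → 6

E1 result:
u | e | a
p | 1 | 4
p | 4 | 3
p | 5 | 2
q | 2 | 5
E2 result:
u | e | a
p | 1 | 4
p | 4 | 3
p | 5 | 2
q | 2 | 5
s | 9 | 9
s | 9 | 9
Witness: ('s', 9, 9) appears 0× in E1 but 2× in E2.

no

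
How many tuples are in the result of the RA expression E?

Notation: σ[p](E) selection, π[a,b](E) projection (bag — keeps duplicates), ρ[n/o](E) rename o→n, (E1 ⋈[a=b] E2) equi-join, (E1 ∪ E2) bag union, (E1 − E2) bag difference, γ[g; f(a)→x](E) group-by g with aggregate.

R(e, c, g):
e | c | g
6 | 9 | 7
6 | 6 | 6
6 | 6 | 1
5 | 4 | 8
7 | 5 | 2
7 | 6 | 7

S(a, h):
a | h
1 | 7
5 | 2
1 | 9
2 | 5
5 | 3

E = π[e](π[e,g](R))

Stepwise |·|:
  R → 6
  π[e,g](R) → 6
  π[e](π[e,g](R)) → 6

|E| = 6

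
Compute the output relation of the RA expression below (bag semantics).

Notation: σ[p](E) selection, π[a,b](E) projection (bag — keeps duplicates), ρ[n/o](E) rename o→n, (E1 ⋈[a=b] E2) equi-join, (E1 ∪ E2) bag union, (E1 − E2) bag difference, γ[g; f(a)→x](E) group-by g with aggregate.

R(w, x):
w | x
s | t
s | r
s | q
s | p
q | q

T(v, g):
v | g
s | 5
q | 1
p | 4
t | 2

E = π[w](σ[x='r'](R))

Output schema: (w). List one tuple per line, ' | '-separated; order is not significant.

Row counts bottom-up:
  R → 5
  σ[x='r'](R) → 1
  π[w](σ[x='r'](R)) → 1

== RESULT ==
w
s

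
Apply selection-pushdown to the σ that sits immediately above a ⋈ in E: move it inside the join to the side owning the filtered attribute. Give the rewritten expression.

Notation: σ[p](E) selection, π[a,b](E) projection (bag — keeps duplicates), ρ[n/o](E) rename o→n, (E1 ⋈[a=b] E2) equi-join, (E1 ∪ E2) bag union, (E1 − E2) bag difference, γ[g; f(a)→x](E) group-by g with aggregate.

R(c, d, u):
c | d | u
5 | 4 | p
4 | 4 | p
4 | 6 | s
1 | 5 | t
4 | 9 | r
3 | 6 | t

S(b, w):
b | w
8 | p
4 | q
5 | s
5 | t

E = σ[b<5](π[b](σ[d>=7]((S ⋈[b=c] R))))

σ filters on d, owned by the right side.
E' = σ[b<5](π[b]((S ⋈[b=c] σ[d>=7](R))))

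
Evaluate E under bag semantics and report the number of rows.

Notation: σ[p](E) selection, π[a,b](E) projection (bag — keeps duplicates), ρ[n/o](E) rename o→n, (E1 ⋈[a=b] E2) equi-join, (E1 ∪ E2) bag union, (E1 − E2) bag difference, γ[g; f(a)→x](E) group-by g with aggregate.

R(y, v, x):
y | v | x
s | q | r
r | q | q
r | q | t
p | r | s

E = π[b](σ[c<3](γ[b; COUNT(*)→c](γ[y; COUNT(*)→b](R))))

Stepwise |·|:
  R → 4
  γ[y; COUNT(*)→b](R) → 3
  γ[b; COUNT(*)→c](γ[y; COUNT(*)→b](R)) → 2
  σ[c<3](γ[b; COUNT(*)→c](γ[y; COUNT(*)→b](R))) → 2
  π[b](σ[c<3](γ[b; COUNT(*)→c](γ[y; COUNT(*)→b](R)))) → 2

|E| = 2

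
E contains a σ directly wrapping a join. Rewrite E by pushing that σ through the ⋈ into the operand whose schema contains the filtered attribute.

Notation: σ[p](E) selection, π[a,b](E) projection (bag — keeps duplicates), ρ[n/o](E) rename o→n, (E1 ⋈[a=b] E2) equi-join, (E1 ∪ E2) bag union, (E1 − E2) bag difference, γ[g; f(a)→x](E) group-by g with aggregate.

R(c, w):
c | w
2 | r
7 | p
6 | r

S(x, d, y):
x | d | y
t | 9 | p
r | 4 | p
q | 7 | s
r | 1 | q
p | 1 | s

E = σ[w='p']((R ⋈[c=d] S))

σ filters on w, owned by the left side.
E' = (σ[w='p'](R) ⋈[c=d] S)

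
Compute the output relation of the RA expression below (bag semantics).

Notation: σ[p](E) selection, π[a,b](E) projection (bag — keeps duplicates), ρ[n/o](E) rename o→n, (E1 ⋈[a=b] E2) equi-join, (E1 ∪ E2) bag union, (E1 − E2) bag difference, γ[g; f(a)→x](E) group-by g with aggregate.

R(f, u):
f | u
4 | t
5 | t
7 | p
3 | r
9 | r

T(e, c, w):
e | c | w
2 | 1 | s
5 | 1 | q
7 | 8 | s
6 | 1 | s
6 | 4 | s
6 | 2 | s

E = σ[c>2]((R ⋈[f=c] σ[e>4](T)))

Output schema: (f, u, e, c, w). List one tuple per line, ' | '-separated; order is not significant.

Per-node cardinality:
  R → 5
  T → 6
  σ[e>4](T) → 5
  (R ⋈[f=c] σ[e>4](T)) → 1
  σ[c>2]((R ⋈[f=c] σ[e>4](T))) → 1

== RESULT ==
f | u | e | c | w
4 | t | 6 | 4 | s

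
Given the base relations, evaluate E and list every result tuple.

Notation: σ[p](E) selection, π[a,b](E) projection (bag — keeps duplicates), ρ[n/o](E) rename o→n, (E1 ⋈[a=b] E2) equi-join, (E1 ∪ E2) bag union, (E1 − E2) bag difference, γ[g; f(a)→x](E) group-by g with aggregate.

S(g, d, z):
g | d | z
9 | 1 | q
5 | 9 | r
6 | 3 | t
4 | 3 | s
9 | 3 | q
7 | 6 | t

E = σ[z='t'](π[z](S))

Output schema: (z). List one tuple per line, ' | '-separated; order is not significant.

Stepwise |·|:
  S → 6
  π[z](S) → 6
  σ[z='t'](π[z](S)) → 2

== RESULT ==
z
t
t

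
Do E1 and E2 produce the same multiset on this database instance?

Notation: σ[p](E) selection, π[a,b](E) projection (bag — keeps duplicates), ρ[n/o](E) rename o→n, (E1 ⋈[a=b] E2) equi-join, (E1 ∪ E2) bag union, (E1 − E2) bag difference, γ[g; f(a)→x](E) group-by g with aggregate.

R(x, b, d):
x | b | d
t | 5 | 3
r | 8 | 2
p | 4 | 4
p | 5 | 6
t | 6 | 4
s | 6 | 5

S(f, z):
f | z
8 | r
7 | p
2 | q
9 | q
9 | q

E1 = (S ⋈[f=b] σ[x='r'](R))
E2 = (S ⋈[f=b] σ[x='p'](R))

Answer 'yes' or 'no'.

E1 subexpression sizes:
  S → 5
  R → 6
  σ[x='r'](R) → 1
  (S ⋈[f=b] σ[x='r'](R)) → 1
E2 subexpression sizes:
  S → 5
  R → 6
  σ[x='p'](R) → 2
  (S ⋈[f=b] σ[x='p'](R)) → 0

E1 result:
f | z | x | b | d
8 | r | r | 8 | 2
E2 result:
f | z | x | b | d
(0 rows)
Witness: (8, 'r', 'r', 8, 2) appears 1× in E1 but 0× in E2.

no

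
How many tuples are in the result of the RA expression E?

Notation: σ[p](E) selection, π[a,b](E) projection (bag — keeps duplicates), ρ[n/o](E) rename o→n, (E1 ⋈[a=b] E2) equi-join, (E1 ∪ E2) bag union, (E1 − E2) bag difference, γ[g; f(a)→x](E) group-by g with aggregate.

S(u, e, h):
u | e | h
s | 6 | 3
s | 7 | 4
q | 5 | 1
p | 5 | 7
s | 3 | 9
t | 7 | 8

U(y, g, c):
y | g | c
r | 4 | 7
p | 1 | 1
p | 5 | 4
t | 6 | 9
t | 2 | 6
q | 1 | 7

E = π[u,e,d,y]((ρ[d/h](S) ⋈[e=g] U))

Row counts bottom-up:
  S → 6
  ρ[d/h](S) → 6
  U → 6
  (ρ[d/h](S) ⋈[e=g] U) → 3
  π[u,e,d,y]((ρ[d/h](S) ⋈[e=g] U)) → 3

|E| = 3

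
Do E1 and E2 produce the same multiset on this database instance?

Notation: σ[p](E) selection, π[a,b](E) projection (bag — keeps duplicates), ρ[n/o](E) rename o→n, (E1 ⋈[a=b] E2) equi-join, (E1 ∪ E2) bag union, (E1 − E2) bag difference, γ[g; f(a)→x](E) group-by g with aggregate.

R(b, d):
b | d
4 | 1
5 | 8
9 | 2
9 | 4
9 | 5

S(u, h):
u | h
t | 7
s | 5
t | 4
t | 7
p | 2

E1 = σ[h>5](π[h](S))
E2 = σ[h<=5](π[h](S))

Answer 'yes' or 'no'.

E1 per-node cardinality:
  S → 5
  π[h](S) → 5
  σ[h>5](π[h](S)) → 2
E2 per-node cardinality:
  S → 5
  π[h](S) → 5
  σ[h<=5](π[h](S)) → 3

E1 result:
h
7
7
E2 result:
h
2
4
5
Witness: (7,) appears 2× in E1 but 0× in E2.

no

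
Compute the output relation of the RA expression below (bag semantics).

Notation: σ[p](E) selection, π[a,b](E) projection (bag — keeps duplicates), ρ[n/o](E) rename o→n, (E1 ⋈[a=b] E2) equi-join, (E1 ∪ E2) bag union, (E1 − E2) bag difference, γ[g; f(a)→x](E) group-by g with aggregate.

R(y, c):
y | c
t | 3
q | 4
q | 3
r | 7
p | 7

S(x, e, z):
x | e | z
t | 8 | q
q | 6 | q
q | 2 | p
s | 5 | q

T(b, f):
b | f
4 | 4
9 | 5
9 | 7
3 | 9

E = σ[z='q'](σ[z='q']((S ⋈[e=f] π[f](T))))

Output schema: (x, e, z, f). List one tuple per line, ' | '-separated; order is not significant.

Stepwise |·|:
  S → 4
  T → 4
  π[f](T) → 4
  (S ⋈[e=f] π[f](T)) → 1
  σ[z='q']((S ⋈[e=f] π[f](T))) → 1
  σ[z='q'](σ[z='q']((S ⋈[e=f] π[f](T)))) → 1

== RESULT ==
x | e | z | f
s | 5 | q | 5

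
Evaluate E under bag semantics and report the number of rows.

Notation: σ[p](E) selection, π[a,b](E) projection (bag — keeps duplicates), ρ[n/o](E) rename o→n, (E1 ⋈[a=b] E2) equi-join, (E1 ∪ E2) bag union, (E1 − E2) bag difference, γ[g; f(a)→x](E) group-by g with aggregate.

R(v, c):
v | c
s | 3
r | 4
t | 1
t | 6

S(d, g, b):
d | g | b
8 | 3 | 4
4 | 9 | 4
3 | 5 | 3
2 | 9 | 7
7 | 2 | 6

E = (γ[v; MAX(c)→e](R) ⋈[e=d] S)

Subexpression sizes:
  R → 4
  γ[v; MAX(c)→e](R) → 3
  S → 5
  (γ[v; MAX(c)→e](R) ⋈[e=d] S) → 2

|E| = 2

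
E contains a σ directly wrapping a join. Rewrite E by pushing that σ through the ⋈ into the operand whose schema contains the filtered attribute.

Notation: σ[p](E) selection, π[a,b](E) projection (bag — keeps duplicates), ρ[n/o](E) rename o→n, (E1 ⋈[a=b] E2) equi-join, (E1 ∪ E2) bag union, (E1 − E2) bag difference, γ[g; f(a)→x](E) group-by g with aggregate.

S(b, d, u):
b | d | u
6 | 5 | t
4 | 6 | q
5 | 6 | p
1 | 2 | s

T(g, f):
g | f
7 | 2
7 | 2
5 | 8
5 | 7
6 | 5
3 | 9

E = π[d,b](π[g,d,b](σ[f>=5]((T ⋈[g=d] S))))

σ filters on f, owned by the left side.
E' = π[d,b](π[g,d,b]((σ[f>=5](T) ⋈[g=d] S)))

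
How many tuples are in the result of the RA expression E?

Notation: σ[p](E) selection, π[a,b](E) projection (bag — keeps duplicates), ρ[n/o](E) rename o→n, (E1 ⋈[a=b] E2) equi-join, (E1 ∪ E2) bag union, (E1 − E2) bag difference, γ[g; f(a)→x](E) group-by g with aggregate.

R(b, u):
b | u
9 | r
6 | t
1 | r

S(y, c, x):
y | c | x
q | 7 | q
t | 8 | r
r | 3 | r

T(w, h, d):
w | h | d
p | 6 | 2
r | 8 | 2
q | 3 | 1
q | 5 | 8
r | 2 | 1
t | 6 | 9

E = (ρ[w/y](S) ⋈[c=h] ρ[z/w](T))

Per-node cardinality:
  S → 3
  ρ[w/y](S) → 3
  T → 6
  ρ[z/w](T) → 6
  (ρ[w/y](S) ⋈[c=h] ρ[z/w](T)) → 2

|E| = 2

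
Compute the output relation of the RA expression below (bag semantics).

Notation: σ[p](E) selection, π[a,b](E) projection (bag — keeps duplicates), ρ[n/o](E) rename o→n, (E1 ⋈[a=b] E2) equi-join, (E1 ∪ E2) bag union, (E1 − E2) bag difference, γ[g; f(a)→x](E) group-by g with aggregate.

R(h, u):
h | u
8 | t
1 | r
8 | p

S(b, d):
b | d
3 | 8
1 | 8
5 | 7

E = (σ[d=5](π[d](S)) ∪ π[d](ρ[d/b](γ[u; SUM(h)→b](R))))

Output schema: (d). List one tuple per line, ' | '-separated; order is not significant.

Per-node cardinality:
  S → 3
  π[d](S) → 3
  σ[d=5](π[d](S)) → 0
  R → 3
  γ[u; SUM(h)→b](R) → 3
  ρ[d/b](γ[u; SUM(h)→b](R)) → 3
  π[d](ρ[d/b](γ[u; SUM(h)→b](R))) → 3
  (σ[d=5](π[d](S)) ∪ π[d](ρ[d/b](γ[u; SUM(h)→b](R)))) → 3

== RESULT ==
d
1
8
8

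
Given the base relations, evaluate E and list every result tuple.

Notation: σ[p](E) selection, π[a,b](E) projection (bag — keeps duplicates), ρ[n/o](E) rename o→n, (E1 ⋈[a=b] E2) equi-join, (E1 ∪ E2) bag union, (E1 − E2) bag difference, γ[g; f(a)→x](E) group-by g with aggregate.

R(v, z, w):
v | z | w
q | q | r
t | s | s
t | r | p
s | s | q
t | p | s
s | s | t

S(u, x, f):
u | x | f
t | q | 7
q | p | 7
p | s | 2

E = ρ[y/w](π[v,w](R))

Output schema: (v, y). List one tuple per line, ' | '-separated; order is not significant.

Row counts bottom-up:
  R → 6
  π[v,w](R) → 6
  ρ[y/w](π[v,w](R)) → 6

== RESULT ==
v | y
q | r
s | q
s | t
t | p
t | s
t | s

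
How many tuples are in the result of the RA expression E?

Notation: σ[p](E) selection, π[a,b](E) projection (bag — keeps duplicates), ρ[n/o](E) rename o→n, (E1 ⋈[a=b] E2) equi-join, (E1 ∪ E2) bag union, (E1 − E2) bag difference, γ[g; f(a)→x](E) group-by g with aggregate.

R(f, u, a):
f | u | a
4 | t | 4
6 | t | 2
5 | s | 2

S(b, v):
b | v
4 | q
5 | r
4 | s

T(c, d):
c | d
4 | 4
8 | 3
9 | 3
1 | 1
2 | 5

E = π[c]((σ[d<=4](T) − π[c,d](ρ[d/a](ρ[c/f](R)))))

Stepwise |·|:
  T → 5
  σ[d<=4](T) → 4
  R → 3
  ρ[c/f](R) → 3
  ρ[d/a](ρ[c/f](R)) → 3
  π[c,d](ρ[d/a](ρ[c/f](R))) → 3
  (σ[d<=4](T) − π[c,d](ρ[d/a](ρ[c/f](R)))) → 3
  π[c]((σ[d<=4](T) − π[c,d](ρ[d/a](ρ[c/f](R))))) → 3

|E| = 3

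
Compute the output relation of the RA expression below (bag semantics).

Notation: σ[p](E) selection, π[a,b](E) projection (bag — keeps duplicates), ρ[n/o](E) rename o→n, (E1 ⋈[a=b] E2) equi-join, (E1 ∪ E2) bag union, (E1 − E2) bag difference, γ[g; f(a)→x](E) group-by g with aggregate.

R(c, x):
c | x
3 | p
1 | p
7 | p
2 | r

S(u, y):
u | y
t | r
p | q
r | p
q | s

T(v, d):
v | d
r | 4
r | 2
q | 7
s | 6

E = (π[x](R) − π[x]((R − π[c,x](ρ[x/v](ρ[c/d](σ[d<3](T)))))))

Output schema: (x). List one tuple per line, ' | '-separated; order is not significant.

Stepwise |·|:
  R → 4
  π[x](R) → 4
  R → 4
  T → 4
  σ[d<3](T) → 1
  ρ[c/d](σ[d<3](T)) → 1
  ρ[x/v](ρ[c/d](σ[d<3](T))) → 1
  π[c,x](ρ[x/v](ρ[c/d](σ[d<3](T)))) → 1
  (R − π[c,x](ρ[x/v](ρ[c/d](σ[d<3](T))))) → 3
  π[x]((R − π[c,x](ρ[x/v](ρ[c/d](σ[d<3](T)))))) → 3
  (π[x](R) − π[x]((R − π[c,x](ρ[x/v](ρ[c/d](σ[d<3](T))))))) → 1

== RESULT ==
x
r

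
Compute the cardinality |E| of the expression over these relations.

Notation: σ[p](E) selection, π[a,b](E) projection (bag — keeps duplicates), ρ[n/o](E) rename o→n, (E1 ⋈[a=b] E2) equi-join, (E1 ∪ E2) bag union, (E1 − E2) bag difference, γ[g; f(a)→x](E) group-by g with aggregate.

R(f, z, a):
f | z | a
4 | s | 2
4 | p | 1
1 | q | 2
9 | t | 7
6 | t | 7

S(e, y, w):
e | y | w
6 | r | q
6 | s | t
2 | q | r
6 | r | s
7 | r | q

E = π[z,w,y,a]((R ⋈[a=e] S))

Subexpression sizes:
  R → 5
  S → 5
  (R ⋈[a=e] S) → 4
  π[z,w,y,a]((R ⋈[a=e] S)) → 4

|E| = 4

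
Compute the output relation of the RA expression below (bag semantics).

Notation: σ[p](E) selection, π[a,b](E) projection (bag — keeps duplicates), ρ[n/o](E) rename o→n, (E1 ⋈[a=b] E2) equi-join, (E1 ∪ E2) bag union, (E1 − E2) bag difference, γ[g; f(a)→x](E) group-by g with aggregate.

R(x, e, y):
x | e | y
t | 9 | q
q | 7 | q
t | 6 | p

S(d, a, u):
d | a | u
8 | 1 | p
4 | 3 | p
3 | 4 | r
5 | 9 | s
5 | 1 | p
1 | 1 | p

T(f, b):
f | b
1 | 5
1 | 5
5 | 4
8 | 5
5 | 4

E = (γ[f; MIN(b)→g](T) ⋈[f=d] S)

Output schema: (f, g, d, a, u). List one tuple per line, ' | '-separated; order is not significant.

Row counts bottom-up:
  T → 5
  γ[f; MIN(b)→g](T) → 3
  S → 6
  (γ[f; MIN(b)→g](T) ⋈[f=d] S) → 4

== RESULT ==
f | g | d | a | u
1 | 5 | 1 | 1 | p
5 | 4 | 5 | 1 | p
5 | 4 | 5 | 9 | s
8 | 5 | 8 | 1 | p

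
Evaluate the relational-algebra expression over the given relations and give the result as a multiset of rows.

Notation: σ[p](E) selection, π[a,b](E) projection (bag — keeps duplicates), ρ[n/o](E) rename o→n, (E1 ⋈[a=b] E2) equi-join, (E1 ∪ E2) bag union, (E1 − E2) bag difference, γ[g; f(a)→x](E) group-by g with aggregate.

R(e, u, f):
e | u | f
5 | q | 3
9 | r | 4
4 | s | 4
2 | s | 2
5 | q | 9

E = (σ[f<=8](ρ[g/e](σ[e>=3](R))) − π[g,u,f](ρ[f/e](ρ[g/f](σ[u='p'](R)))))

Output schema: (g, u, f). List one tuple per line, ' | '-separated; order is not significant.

Stepwise |·|:
  R → 5
  σ[e>=3](R) → 4
  ρ[g/e](σ[e>=3](R)) → 4
  σ[f<=8](ρ[g/e](σ[e>=3](R))) → 3
  R → 5
  σ[u='p'](R) → 0
  ρ[g/f](σ[u='p'](R)) → 0
  ρ[f/e](ρ[g/f](σ[u='p'](R))) → 0
  π[g,u,f](ρ[f/e](ρ[g/f](σ[u='p'](R)))) → 0
  (σ[f<=8](ρ[g/e](σ[e>=3](R))) − π[g,u,f](ρ[f/e](ρ[g/f](σ[u='p'](R))))) → 3

== RESULT ==
g | u | f
4 | s | 4
5 | q | 3
9 | r | 4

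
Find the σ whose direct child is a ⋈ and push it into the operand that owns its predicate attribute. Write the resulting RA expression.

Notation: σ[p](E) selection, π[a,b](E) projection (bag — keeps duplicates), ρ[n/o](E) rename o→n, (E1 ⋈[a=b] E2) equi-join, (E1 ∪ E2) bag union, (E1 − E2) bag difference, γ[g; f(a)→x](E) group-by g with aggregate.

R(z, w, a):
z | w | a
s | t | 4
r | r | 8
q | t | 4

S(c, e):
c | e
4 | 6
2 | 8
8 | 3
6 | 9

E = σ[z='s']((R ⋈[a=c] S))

σ filters on z, owned by the left side.
E' = (σ[z='s'](R) ⋈[a=c] S)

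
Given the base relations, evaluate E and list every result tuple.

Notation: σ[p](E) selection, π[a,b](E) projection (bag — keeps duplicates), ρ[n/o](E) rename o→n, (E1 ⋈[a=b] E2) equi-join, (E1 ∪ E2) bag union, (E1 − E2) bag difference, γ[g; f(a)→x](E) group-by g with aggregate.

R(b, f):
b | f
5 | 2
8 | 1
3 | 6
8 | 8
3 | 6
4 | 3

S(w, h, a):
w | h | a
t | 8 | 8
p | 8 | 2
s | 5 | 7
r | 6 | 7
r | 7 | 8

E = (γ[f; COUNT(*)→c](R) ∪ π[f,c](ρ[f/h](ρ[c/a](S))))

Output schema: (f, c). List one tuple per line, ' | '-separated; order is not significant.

Per-node cardinality:
  R → 6
  γ[f; COUNT(*)→c](R) → 5
  S → 5
  ρ[c/a](S) → 5
  ρ[f/h](ρ[c/a](S)) → 5
  π[f,c](ρ[f/h](ρ[c/a](S))) → 5
  (γ[f; COUNT(*)→c](R) ∪ π[f,c](ρ[f/h](ρ[c/a](S)))) → 10

== RESULT ==
f | c
1 | 1
2 | 1
3 | 1
5 | 7
6 | 2
6 | 7
7 | 8
8 | 1
8 | 2
8 | 8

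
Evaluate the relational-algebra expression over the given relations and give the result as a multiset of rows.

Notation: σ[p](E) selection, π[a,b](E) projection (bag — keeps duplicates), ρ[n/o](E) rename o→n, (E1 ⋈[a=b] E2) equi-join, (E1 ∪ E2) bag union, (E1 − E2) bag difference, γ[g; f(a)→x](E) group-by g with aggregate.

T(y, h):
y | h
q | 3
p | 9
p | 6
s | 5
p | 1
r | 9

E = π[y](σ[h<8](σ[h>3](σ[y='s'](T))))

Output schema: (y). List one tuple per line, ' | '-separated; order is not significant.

Subexpression sizes:
  T → 6
  σ[y='s'](T) → 1
  σ[h>3](σ[y='s'](T)) → 1
  σ[h<8](σ[h>3](σ[y='s'](T))) → 1
  π[y](σ[h<8](σ[h>3](σ[y='s'](T)))) → 1

== RESULT ==
y
s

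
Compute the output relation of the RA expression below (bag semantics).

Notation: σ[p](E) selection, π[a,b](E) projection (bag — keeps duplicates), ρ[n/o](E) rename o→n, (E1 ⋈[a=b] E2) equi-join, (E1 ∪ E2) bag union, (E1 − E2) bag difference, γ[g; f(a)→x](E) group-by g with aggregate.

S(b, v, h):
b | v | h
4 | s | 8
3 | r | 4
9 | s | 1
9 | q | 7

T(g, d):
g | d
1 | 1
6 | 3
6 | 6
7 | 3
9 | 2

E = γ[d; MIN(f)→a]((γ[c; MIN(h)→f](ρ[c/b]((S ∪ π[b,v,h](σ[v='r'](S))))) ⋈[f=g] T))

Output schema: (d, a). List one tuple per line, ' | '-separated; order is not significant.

Per-node cardinality:
  S → 4
  S → 4
  σ[v='r'](S) → 1
  π[b,v,h](σ[v='r'](S)) → 1
  (S ∪ π[b,v,h](σ[v='r'](S))) → 5
  ρ[c/b]((S ∪ π[b,v,h](σ[v='r'](S)))) → 5
  γ[c; MIN(h)→f](ρ[c/b]((S ∪ π[b,v,h](σ[v='r'](S))))) → 3
  T → 5
  (γ[c; MIN(h)→f](ρ[c/b]((S ∪ π[b,v,h](σ[v='r'](S))))) ⋈[f=g] T) → 1
  γ[d; MIN(f)→a]((γ[c; MIN(h)→f](ρ[c/b]((S ∪ π[b,v,h](σ[v='r'](S))))) ⋈[f=g] T)) → 1

== RESULT ==
d | a
1 | 1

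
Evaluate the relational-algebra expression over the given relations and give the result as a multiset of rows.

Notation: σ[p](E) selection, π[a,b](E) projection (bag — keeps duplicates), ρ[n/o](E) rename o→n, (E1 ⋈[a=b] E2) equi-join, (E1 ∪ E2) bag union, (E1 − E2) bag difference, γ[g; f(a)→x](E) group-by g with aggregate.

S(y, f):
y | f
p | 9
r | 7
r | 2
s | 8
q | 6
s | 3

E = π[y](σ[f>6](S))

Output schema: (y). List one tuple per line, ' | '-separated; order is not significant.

Row counts bottom-up:
  S → 6
  σ[f>6](S) → 3
  π[y](σ[f>6](S)) → 3

== RESULT ==
y
p
r
s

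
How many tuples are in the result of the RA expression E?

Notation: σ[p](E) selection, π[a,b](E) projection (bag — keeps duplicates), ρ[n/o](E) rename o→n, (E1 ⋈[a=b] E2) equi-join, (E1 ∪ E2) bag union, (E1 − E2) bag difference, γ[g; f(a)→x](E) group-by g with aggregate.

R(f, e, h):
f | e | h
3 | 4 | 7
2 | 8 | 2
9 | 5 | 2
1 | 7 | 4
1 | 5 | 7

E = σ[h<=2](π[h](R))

Row counts bottom-up:
  R → 5
  π[h](R) → 5
  σ[h<=2](π[h](R)) → 2

|E| = 2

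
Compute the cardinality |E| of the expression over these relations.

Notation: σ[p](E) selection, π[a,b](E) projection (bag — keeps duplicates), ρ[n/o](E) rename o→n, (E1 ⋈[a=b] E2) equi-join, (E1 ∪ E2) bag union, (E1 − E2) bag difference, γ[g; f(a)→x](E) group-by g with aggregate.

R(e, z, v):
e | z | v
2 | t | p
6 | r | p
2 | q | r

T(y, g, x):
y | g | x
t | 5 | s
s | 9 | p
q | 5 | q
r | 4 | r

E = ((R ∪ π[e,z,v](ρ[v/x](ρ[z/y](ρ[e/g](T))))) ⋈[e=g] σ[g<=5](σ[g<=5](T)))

Row counts bottom-up:
  R → 3
  T → 4
  ρ[e/g](T) → 4
  ρ[z/y](ρ[e/g](T)) → 4
  ρ[v/x](ρ[z/y](ρ[e/g](T))) → 4
  π[e,z,v](ρ[v/x](ρ[z/y](ρ[e/g](T)))) → 4
  (R ∪ π[e,z,v](ρ[v/x](ρ[z/y](ρ[e/g](T))))) → 7
  T → 4
  σ[g<=5](T) → 3
  σ[g<=5](σ[g<=5](T)) → 3
  ((R ∪ π[e,z,v](ρ[v/x](ρ[z/y](ρ[e/g](T))))) ⋈[e=g] σ[g<=5](σ[g<=5](T))) → 5

|E| = 5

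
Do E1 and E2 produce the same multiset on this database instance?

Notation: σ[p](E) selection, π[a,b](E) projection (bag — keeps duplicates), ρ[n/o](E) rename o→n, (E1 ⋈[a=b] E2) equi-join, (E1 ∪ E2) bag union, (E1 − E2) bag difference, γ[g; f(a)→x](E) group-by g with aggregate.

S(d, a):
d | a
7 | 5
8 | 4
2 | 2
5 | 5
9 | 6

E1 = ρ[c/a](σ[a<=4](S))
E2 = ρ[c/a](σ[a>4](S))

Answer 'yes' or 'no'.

E1 stepwise |·|:
  S → 5
  σ[a<=4](S) → 2
  ρ[c/a](σ[a<=4](S)) → 2
E2 stepwise |·|:
  S → 5
  σ[a>4](S) → 3
  ρ[c/a](σ[a>4](S)) → 3

E1 result:
d | c
2 | 2
8 | 4
E2 result:
d | c
5 | 5
7 | 5
9 | 6
Witness: (9, 6) appears 0× in E1 but 1× in E2.

no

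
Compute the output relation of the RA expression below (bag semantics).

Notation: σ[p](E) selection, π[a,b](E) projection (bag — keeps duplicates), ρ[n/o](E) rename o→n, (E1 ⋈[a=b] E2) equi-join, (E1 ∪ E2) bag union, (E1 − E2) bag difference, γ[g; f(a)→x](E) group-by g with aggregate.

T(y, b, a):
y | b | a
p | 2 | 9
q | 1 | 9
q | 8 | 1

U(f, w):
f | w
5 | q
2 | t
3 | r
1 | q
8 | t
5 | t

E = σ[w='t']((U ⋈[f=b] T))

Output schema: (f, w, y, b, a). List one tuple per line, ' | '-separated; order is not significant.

Per-node cardinality:
  U → 6
  T → 3
  (U ⋈[f=b] T) → 3
  σ[w='t']((U ⋈[f=b] T)) → 2

== RESULT ==
f | w | y | b | a
2 | t | p | 2 | 9
8 | t | q | 8 | 1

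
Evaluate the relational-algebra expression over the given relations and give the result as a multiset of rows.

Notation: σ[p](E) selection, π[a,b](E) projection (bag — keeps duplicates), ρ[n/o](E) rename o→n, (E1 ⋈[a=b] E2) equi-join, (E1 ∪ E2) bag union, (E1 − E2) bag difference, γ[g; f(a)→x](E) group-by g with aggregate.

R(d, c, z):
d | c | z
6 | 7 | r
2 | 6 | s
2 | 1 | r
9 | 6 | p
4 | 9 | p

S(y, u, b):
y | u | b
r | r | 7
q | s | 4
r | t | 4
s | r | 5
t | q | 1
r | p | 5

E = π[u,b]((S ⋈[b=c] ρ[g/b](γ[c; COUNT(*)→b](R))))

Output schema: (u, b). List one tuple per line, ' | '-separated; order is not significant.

Row counts bottom-up:
  S → 6
  R → 5
  γ[c; COUNT(*)→b](R) → 4
  ρ[g/b](γ[c; COUNT(*)→b](R)) → 4
  (S ⋈[b=c] ρ[g/b](γ[c; COUNT(*)→b](R))) → 2
  π[u,b]((S ⋈[b=c] ρ[g/b](γ[c; COUNT(*)→b](R)))) → 2

== RESULT ==
u | b
q | 1
r | 7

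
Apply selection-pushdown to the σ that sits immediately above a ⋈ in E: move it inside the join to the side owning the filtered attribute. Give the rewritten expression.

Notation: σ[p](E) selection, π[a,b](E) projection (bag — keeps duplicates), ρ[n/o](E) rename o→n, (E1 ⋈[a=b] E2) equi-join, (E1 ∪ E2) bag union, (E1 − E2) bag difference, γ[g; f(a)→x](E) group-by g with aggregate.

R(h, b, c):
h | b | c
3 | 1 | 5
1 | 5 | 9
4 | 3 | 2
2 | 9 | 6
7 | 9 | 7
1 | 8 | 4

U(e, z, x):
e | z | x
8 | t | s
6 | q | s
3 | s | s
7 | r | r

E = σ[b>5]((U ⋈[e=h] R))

σ filters on b, owned by the right side.
E' = (U ⋈[e=h] σ[b>5](R))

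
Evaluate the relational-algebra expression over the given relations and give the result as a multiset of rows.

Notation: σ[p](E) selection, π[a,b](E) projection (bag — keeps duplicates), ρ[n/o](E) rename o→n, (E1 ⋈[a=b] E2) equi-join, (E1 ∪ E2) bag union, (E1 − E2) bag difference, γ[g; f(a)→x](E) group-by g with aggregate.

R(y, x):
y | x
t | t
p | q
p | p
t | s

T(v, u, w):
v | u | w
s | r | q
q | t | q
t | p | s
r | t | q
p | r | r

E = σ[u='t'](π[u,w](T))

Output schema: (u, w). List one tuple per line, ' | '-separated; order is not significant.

Per-node cardinality:
  T → 5
  π[u,w](T) → 5
  σ[u='t'](π[u,w](T)) → 2

== RESULT ==
u | w
t | q
t | q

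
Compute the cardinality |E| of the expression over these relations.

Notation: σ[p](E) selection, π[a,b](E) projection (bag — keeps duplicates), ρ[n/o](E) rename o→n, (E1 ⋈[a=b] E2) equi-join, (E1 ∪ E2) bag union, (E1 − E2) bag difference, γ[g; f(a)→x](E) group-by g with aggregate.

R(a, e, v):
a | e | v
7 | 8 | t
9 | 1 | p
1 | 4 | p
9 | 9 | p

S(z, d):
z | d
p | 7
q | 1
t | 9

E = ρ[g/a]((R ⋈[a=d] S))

Subexpression sizes:
  R → 4
  S → 3
  (R ⋈[a=d] S) → 4
  ρ[g/a]((R ⋈[a=d] S)) → 4

|E| = 4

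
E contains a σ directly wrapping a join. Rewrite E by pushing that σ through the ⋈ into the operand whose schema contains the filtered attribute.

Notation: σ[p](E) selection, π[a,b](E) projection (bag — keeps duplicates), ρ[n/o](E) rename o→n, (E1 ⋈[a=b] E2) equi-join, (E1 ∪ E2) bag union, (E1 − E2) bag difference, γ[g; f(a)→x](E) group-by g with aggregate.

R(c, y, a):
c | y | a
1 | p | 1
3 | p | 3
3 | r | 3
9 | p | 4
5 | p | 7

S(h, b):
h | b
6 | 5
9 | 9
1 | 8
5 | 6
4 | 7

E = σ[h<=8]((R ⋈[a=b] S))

σ filters on h, owned by the right side.
E' = (R ⋈[a=b] σ[h<=8](S))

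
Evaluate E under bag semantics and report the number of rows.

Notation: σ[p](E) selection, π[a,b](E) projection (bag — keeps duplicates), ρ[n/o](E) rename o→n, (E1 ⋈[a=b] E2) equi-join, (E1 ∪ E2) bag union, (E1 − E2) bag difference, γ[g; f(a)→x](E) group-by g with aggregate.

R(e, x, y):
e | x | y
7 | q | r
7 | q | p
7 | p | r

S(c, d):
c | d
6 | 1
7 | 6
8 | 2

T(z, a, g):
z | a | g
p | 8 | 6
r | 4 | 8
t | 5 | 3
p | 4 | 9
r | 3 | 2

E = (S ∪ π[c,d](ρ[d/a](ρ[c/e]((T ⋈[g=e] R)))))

Subexpression sizes:
  S → 3
  T → 5
  R → 3
  (T ⋈[g=e] R) → 0
  ρ[c/e]((T ⋈[g=e] R)) → 0
  ρ[d/a](ρ[c/e]((T ⋈[g=e] R))) → 0
  π[c,d](ρ[d/a](ρ[c/e]((T ⋈[g=e] R)))) → 0
  (S ∪ π[c,d](ρ[d/a](ρ[c/e]((T ⋈[g=e] R))))) → 3

|E| = 3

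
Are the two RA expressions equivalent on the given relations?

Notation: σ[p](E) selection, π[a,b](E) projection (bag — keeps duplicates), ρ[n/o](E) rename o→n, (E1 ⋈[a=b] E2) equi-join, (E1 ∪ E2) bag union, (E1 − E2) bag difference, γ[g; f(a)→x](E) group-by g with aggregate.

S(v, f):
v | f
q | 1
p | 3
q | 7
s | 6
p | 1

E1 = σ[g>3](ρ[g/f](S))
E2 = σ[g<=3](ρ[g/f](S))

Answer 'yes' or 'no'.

E1 stepwise |·|:
  S → 5
  ρ[g/f](S) → 5
  σ[g>3](ρ[g/f](S)) → 2
E2 stepwise |·|:
  S → 5
  ρ[g/f](S) → 5
  σ[g<=3](ρ[g/f](S)) → 3

E1 result:
v | g
q | 7
s | 6
E2 result:
v | g
p | 1
p | 3
q | 1
Witness: ('s', 6) appears 1× in E1 but 0× in E2.

no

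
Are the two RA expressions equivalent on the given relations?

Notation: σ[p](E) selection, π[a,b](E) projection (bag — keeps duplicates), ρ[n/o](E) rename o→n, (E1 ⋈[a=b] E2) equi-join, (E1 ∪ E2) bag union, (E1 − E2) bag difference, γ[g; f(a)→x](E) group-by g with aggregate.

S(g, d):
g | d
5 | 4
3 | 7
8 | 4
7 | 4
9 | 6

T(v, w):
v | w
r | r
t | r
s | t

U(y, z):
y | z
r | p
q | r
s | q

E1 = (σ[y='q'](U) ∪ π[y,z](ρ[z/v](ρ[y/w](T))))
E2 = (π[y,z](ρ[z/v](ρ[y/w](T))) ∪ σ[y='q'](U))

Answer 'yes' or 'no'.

E1 per-node cardinality:
  U → 3
  σ[y='q'](U) → 1
  T → 3
  ρ[y/w](T) → 3
  ρ[z/v](ρ[y/w](T)) → 3
  π[y,z](ρ[z/v](ρ[y/w](T))) → 3
  (σ[y='q'](U) ∪ π[y,z](ρ[z/v](ρ[y/w](T)))) → 4
E2 per-node cardinality:
  T → 3
  ρ[y/w](T) → 3
  ρ[z/v](ρ[y/w](T)) → 3
  π[y,z](ρ[z/v](ρ[y/w](T))) → 3
  U → 3
  σ[y='q'](U) → 1
  (π[y,z](ρ[z/v](ρ[y/w](T))) ∪ σ[y='q'](U)) → 4

E1 and E2 produce the same multiset:
y | z
q | r
r | r
r | t
t | s

yes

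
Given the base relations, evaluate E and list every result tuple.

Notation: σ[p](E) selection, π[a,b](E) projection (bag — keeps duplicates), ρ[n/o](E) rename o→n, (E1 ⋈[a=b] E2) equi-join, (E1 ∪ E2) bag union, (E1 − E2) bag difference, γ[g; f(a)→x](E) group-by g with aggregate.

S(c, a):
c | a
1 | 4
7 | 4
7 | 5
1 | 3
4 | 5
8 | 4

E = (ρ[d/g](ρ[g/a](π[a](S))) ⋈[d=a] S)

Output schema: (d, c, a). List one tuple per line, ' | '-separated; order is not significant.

Stepwise |·|:
  S → 6
  π[a](S) → 6
  ρ[g/a](π[a](S)) → 6
  ρ[d/g](ρ[g/a](π[a](S))) → 6
  S → 6
  (ρ[d/g](ρ[g/a](π[a](S))) ⋈[d=a] S) → 14

== RESULT ==
d | c | a
3 | 1 | 3
4 | 1 | 4
4 | 1 | 4
4 | 1 | 4
4 | 7 | 4
4 | 7 | 4
4 | 7 | 4
4 | 8 | 4
4 | 8 | 4
4 | 8 | 4
5 | 4 | 5
5 | 4 | 5
5 | 7 | 5
5 | 7 | 5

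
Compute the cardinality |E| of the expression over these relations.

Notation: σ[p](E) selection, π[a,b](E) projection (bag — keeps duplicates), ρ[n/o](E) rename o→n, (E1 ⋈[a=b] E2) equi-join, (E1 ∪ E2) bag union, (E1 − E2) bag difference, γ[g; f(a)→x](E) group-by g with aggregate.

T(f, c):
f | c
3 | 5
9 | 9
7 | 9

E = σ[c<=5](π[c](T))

Per-node cardinality:
  T → 3
  π[c](T) → 3
  σ[c<=5](π[c](T)) → 1

|E| = 1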